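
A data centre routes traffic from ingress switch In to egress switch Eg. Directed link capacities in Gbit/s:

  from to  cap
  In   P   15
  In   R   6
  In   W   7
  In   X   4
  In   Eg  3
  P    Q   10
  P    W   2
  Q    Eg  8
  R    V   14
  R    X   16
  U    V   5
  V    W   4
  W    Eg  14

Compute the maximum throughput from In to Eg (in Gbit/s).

24

Augment In→Eg: bottleneck 3, flow now 3.
Augment In→W→Eg: bottleneck 7, flow now 10.
Augment In→P→Q→Eg: bottleneck 8, flow now 18.
Augment In→P→W→Eg: bottleneck 2, flow now 20.
Augment In→R→V→W→Eg: bottleneck 4, flow now 24.
No augmenting path remains; maximum flow = 24.
In the residual graph, reachable from In: {In, P, Q, R, V, X}.
Min-cut edges: In→W (7), In→Eg (3), P→W (2), Q→Eg (8), V→W (4); capacity 7 + 3 + 2 + 8 + 4 = 24.
This cut is saturated, so no flow can exceed 24.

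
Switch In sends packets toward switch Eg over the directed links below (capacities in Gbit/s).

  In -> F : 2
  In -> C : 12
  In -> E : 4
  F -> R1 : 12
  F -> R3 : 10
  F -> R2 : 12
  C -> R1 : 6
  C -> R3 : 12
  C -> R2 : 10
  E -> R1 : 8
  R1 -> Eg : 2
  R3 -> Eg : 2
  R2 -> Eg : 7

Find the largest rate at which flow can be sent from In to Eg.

Augment In→F→R1→Eg: bottleneck 2, flow now 2.
Augment In→C→R3→Eg: bottleneck 2, flow now 4.
Augment In→C→R2→Eg: bottleneck 7, flow now 11.
No augmenting path remains; maximum flow = 11.
In the residual graph, reachable from In: {In, F, C, E, R1, R3, R2}.
Min-cut edges: R1→Eg (2), R3→Eg (2), R2→Eg (7); capacity 2 + 2 + 7 = 11.
This cut is saturated, so no flow can exceed 11.

11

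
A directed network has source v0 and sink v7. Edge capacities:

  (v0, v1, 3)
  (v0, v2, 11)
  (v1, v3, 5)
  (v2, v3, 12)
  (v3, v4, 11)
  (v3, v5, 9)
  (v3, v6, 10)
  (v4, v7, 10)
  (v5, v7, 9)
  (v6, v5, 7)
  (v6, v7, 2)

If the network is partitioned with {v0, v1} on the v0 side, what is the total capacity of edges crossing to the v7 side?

16

Edges leaving {v0, v1}: v0→v2 (11), v1→v3 (5).
Cut capacity = 11 + 5 = 16.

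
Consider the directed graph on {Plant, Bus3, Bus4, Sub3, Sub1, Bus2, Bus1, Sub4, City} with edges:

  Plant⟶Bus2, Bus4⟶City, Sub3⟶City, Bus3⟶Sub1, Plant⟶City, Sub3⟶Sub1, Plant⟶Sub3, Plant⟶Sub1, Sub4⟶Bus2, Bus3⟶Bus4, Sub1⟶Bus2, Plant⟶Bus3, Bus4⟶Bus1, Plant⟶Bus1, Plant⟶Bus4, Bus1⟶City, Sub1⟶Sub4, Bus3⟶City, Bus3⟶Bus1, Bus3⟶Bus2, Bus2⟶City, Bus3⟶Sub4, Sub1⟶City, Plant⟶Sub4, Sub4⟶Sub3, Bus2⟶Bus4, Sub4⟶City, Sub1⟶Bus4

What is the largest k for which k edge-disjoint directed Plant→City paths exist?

8

Assign every edge capacity 1; by Menger, the answer equals the max flow.
Path Plant→City (+1); total 1.
Path Plant→Bus3→City (+1); total 2.
Path Plant→Bus4→City (+1); total 3.
Path Plant→Sub3→City (+1); total 4.
Path Plant→Sub1→City (+1); total 5.
Path Plant→Bus2→City (+1); total 6.
Path Plant→Bus1→City (+1); total 7.
Path Plant→Sub4→City (+1); total 8.
No residual Plant→City path; max flow = 8.
Certifying cut of size 8: {Plant→Bus1, Plant→Bus2, Plant→Bus3, Plant→Bus4, Plant→City, Plant→Sub1, Plant→Sub3, Plant→Sub4}.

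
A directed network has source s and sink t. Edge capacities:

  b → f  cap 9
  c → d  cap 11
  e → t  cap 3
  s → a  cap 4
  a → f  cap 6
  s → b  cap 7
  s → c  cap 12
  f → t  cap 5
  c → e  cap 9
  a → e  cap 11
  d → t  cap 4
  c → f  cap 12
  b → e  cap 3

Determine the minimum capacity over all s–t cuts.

Augment s→a→e→t: bottleneck 3, flow now 3.
Augment s→a→f→t: bottleneck 1, flow now 4.
Augment s→b→f→t: bottleneck 4, flow now 8.
Augment s→c→d→t: bottleneck 4, flow now 12.
No augmenting path remains; maximum flow = 12.
By max-flow min-cut, the minimum cut capacity equals the max flow.
In the residual graph, reachable from s: {s, a, b, c, d, e, f}.
Min-cut edges: d→t (4), e→t (3), f→t (5); capacity 4 + 3 + 5 = 12.

12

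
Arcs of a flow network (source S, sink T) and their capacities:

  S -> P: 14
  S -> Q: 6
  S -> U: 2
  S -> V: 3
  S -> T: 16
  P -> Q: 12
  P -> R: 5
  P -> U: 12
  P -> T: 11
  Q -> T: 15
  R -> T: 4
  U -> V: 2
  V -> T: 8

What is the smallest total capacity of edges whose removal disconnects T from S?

Augment S→T: bottleneck 16, flow now 16.
Augment S→P→T: bottleneck 11, flow now 27.
Augment S→Q→T: bottleneck 6, flow now 33.
Augment S→V→T: bottleneck 3, flow now 36.
Augment S→P→Q→T: bottleneck 3, flow now 39.
Augment S→U→V→T: bottleneck 2, flow now 41.
No augmenting path remains; maximum flow = 41.
By max-flow min-cut, the minimum cut capacity equals the max flow.
In the residual graph, reachable from S: {S}.
Min-cut edges: S→P (14), S→Q (6), S→U (2), S→V (3), S→T (16); capacity 14 + 6 + 2 + 3 + 16 = 41.

41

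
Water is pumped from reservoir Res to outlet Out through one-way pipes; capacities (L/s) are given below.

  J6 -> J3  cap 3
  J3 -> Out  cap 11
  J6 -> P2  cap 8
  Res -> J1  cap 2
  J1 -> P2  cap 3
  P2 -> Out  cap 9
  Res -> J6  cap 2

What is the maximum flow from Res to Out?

4

Augment Res→J6→P2→Out: bottleneck 2, flow now 2.
Augment Res→J1→P2→Out: bottleneck 2, flow now 4.
No augmenting path remains; maximum flow = 4.
In the residual graph, reachable from Res: {Res}.
Min-cut edges: Res→J6 (2), Res→J1 (2); capacity 2 + 2 = 4.
This cut is saturated, so no flow can exceed 4.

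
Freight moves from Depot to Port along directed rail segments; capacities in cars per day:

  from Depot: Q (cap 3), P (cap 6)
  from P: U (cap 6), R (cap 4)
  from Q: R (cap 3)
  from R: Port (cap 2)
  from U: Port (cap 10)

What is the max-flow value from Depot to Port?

Augment Depot→P→R→Port: bottleneck 2, flow now 2.
Augment Depot→P→U→Port: bottleneck 4, flow now 6.
Augment Depot→Q→R→P→U→Port: bottleneck 2, flow now 8. (uses reverse residual edge)
No augmenting path remains; maximum flow = 8.
In the residual graph, reachable from Depot: {Depot, Q, R}.
Min-cut edges: Depot→P (6), R→Port (2); capacity 6 + 2 = 8.
This cut is saturated, so no flow can exceed 8.

8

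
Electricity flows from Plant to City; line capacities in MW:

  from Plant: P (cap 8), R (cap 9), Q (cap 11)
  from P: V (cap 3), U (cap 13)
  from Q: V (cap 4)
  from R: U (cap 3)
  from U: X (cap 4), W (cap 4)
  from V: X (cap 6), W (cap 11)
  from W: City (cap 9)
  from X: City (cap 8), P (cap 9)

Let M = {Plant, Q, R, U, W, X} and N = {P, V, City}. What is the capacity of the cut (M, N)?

Edges leaving {Plant, Q, R, U, W, X}: Plant→P (8), Q→V (4), W→City (9), X→P (9), X→City (8).
Cut capacity = 8 + 4 + 9 + 9 + 8 = 38.

38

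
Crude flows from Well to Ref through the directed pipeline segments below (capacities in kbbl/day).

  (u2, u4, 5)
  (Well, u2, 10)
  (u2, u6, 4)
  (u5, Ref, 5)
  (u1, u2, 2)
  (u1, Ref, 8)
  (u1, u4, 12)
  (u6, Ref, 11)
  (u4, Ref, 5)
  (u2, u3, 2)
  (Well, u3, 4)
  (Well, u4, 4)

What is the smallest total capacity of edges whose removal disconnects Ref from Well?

Augment Well→u4→Ref: bottleneck 4, flow now 4.
Augment Well→u2→u4→Ref: bottleneck 1, flow now 5.
Augment Well→u2→u6→Ref: bottleneck 4, flow now 9.
No augmenting path remains; maximum flow = 9.
By max-flow min-cut, the minimum cut capacity equals the max flow.
In the residual graph, reachable from Well: {Well, u2, u3, u4}.
Min-cut edges: u2→u6 (4), u4→Ref (5); capacity 4 + 5 = 9.

9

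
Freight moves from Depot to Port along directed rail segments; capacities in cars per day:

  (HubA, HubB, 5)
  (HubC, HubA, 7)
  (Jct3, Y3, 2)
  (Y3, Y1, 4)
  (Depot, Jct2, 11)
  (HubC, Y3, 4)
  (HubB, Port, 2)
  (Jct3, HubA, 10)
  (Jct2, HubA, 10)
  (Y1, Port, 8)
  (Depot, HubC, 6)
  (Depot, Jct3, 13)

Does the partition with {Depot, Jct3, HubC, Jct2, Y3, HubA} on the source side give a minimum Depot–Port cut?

Given cut capacity: 4 + 5 = 9.
Augment Depot→Jct3→Y3→Y1→Port: bottleneck 2, flow now 2.
Augment Depot→Jct3→HubA→HubB→Port: bottleneck 2, flow now 4.
Augment Depot→HubC→Y3→Y1→Port: bottleneck 2, flow now 6.
No augmenting path remains; maximum flow = 6.
In the residual graph, reachable from Depot: {Depot, Jct3, HubC, Jct2, Y3, HubA, HubB}.
Min-cut edges: Y3→Y1 (4), HubB→Port (2); capacity 4 + 2 = 6.
Cut capacity 9 exceeds the max flow 6, so it is not minimum.

No — its capacity is 9, but the minimum cut has capacity 6.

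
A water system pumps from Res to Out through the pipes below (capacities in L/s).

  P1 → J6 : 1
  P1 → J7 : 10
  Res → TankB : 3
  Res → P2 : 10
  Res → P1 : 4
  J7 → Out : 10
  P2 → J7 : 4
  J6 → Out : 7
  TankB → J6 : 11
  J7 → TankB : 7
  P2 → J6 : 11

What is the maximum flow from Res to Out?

15

Augment Res→P1→J6→Out: bottleneck 1, flow now 1.
Augment Res→P1→J7→Out: bottleneck 3, flow now 4.
Augment Res→TankB→J6→Out: bottleneck 3, flow now 7.
Augment Res→P2→J6→Out: bottleneck 3, flow now 10.
Augment Res→P2→J7→Out: bottleneck 4, flow now 14.
Augment Res→P2→J6→P1→J7→Out: bottleneck 1, flow now 15. (uses reverse residual edge)
No augmenting path remains; maximum flow = 15.
In the residual graph, reachable from Res: {Res, TankB, P2, J6}.
Min-cut edges: Res→P1 (4), P2→J7 (4), J6→Out (7); capacity 4 + 4 + 7 = 15.
This cut is saturated, so no flow can exceed 15.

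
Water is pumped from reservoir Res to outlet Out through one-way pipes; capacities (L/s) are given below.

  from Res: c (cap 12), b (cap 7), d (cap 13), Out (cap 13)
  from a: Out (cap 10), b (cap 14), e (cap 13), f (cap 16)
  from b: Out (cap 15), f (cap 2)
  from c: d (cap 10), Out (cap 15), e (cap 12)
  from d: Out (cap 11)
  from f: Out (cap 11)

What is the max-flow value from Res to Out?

Augment Res→Out: bottleneck 13, flow now 13.
Augment Res→b→Out: bottleneck 7, flow now 20.
Augment Res→c→Out: bottleneck 12, flow now 32.
Augment Res→d→Out: bottleneck 11, flow now 43.
No augmenting path remains; maximum flow = 43.
In the residual graph, reachable from Res: {Res, d}.
Min-cut edges: Res→b (7), Res→c (12), Res→Out (13), d→Out (11); capacity 7 + 12 + 13 + 11 = 43.
This cut is saturated, so no flow can exceed 43.

43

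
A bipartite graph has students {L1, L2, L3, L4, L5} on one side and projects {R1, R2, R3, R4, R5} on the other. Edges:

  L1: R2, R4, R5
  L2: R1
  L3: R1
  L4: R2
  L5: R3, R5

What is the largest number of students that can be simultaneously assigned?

Unit-capacity flow: source→left, listed edges, right→sink; max matching = max flow.
Augmenting path L1→R2 (+1); matched 1.
Augmenting path L2→R1 (+1); matched 2.
Augmenting path L5→R3 (+1); matched 3.
Augmenting path L4→R2→L1→R4 (+1); matched 4.
No augmenting path remains; maximum matching = 4.
König certificate: {L1, L4, L5, R1} is a vertex cover of size 4 (every listed pair touches it), so no matching can be larger.

4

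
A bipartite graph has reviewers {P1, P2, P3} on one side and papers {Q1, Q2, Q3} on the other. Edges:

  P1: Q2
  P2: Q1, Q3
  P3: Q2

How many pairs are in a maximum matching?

Unit-capacity flow: source→left, listed edges, right→sink; max matching = max flow.
Augmenting path P1→Q2 (+1); matched 1.
Augmenting path P2→Q1 (+1); matched 2.
No augmenting path remains; maximum matching = 2.
König certificate: {P2, Q2} is a vertex cover of size 2 (every listed pair touches it), so no matching can be larger.

2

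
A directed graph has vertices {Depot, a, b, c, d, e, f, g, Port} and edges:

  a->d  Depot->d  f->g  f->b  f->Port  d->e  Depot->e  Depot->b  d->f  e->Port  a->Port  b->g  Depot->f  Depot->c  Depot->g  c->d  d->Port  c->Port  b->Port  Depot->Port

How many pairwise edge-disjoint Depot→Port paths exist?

6

Assign every edge capacity 1; by Menger, the answer equals the max flow.
Path Depot→Port (+1); total 1.
Path Depot→b→Port (+1); total 2.
Path Depot→c→Port (+1); total 3.
Path Depot→d→Port (+1); total 4.
Path Depot→e→Port (+1); total 5.
Path Depot→f→Port (+1); total 6.
No residual Depot→Port path; max flow = 6.
Certifying cut of size 6: {Depot→Port, Depot→b, Depot→c, Depot→d, Depot→e, Depot→f}.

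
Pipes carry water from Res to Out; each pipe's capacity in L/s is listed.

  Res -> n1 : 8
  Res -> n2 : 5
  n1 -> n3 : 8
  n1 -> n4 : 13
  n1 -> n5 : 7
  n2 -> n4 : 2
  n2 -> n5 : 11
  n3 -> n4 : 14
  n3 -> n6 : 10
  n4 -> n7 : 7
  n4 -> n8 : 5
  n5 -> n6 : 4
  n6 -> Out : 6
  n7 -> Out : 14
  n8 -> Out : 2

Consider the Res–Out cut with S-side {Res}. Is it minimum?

Yes — it is a minimum cut (capacity 13).

Given cut capacity: 8 + 5 = 13.
Augment Res→n1→n3→n6→Out: bottleneck 6, flow now 6.
Augment Res→n1→n4→n7→Out: bottleneck 2, flow now 8.
Augment Res→n2→n4→n7→Out: bottleneck 2, flow now 10.
Augment Res→n2→n5→n6→n3→n4→n7→Out: bottleneck 3, flow now 13. (uses reverse residual edge)
No augmenting path remains; maximum flow = 13.
Cut capacity 13 equals the max flow, so it is a minimum cut.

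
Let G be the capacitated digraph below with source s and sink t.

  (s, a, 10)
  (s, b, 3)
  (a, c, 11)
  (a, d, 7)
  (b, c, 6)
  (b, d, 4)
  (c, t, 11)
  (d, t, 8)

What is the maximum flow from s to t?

Augment s→a→c→t: bottleneck 10, flow now 10.
Augment s→b→c→t: bottleneck 1, flow now 11.
Augment s→b→d→t: bottleneck 2, flow now 13.
No augmenting path remains; maximum flow = 13.
In the residual graph, reachable from s: {s}.
Min-cut edges: s→a (10), s→b (3); capacity 10 + 3 = 13.
This cut is saturated, so no flow can exceed 13.

13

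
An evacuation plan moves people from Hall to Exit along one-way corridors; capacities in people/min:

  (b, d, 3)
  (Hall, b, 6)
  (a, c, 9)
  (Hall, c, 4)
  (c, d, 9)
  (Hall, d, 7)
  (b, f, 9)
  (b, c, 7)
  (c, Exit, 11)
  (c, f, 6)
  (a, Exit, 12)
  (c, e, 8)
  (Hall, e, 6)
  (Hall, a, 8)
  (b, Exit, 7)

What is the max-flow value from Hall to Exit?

18

Augment Hall→a→Exit: bottleneck 8, flow now 8.
Augment Hall→b→Exit: bottleneck 6, flow now 14.
Augment Hall→c→Exit: bottleneck 4, flow now 18.
No augmenting path remains; maximum flow = 18.
In the residual graph, reachable from Hall: {Hall, d, e}.
Min-cut edges: Hall→a (8), Hall→b (6), Hall→c (4); capacity 8 + 6 + 4 = 18.
This cut is saturated, so no flow can exceed 18.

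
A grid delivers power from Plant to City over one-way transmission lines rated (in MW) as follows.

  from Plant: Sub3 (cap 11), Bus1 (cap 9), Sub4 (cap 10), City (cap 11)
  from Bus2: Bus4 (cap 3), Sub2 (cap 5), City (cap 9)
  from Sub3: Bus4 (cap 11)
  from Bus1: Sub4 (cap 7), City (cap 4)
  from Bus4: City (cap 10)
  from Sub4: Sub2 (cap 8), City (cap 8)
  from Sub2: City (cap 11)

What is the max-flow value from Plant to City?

Augment Plant→City: bottleneck 11, flow now 11.
Augment Plant→Bus1→City: bottleneck 4, flow now 15.
Augment Plant→Sub4→City: bottleneck 8, flow now 23.
Augment Plant→Sub3→Bus4→City: bottleneck 10, flow now 33.
Augment Plant→Sub4→Sub2→City: bottleneck 2, flow now 35.
Augment Plant→Bus1→Sub4→Sub2→City: bottleneck 5, flow now 40.
No augmenting path remains; maximum flow = 40.
In the residual graph, reachable from Plant: {Plant, Sub3, Bus4}.
Min-cut edges: Plant→Bus1 (9), Plant→Sub4 (10), Plant→City (11), Bus4→City (10); capacity 9 + 10 + 11 + 10 = 40.
This cut is saturated, so no flow can exceed 40.

40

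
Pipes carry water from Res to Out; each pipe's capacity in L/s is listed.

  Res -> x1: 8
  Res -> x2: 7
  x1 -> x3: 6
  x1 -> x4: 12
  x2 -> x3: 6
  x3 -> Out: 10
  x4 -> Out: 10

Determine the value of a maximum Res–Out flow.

Augment Res→x1→x3→Out: bottleneck 6, flow now 6.
Augment Res→x1→x4→Out: bottleneck 2, flow now 8.
Augment Res→x2→x3→Out: bottleneck 4, flow now 12.
Augment Res→x2→x3→x1→x4→Out: bottleneck 2, flow now 14. (uses reverse residual edge)
No augmenting path remains; maximum flow = 14.
In the residual graph, reachable from Res: {Res, x2}.
Min-cut edges: Res→x1 (8), x2→x3 (6); capacity 8 + 6 = 14.
This cut is saturated, so no flow can exceed 14.

14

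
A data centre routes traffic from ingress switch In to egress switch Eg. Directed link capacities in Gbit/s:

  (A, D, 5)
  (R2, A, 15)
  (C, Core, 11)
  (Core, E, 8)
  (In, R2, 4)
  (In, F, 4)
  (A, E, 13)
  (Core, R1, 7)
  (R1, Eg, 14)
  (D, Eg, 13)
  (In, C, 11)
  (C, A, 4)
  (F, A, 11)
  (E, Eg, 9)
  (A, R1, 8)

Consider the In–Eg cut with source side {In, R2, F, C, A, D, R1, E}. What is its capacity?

Edges leaving {In, R2, F, C, A, D, R1, E}: C→Core (11), D→Eg (13), R1→Eg (14), E→Eg (9).
Cut capacity = 11 + 13 + 14 + 9 = 47.

47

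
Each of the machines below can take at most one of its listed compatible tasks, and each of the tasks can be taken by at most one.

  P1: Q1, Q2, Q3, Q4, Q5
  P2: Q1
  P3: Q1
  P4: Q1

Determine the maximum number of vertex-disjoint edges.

Unit-capacity flow: source→left, listed edges, right→sink; max matching = max flow.
Augmenting path P1→Q1 (+1); matched 1.
Augmenting path P2→Q1→P1→Q2 (+1); matched 2.
No augmenting path remains; maximum matching = 2.
König certificate: {P1, Q1} is a vertex cover of size 2 (every listed pair touches it), so no matching can be larger.

2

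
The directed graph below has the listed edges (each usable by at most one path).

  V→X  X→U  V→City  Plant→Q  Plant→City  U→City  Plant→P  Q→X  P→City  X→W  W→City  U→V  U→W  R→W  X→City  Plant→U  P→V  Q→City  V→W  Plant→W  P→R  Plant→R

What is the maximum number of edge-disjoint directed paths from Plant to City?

5

Assign every edge capacity 1; by Menger, the answer equals the max flow.
Path Plant→City (+1); total 1.
Path Plant→P→City (+1); total 2.
Path Plant→Q→City (+1); total 3.
Path Plant→U→City (+1); total 4.
Path Plant→W→City (+1); total 5.
No residual Plant→City path; max flow = 5.
Certifying cut of size 5: {Plant→City, Plant→P, Plant→Q, Plant→U, W→City}.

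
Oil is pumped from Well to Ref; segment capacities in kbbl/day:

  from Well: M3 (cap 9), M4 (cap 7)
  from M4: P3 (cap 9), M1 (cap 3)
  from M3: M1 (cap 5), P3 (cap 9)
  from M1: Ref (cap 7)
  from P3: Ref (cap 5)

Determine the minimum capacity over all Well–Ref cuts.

Augment Well→M4→M1→Ref: bottleneck 3, flow now 3.
Augment Well→M4→P3→Ref: bottleneck 4, flow now 7.
Augment Well→M3→M1→Ref: bottleneck 4, flow now 11.
Augment Well→M3→P3→Ref: bottleneck 1, flow now 12.
No augmenting path remains; maximum flow = 12.
By max-flow min-cut, the minimum cut capacity equals the max flow.
In the residual graph, reachable from Well: {Well, M4, M3, M1, P3}.
Min-cut edges: M1→Ref (7), P3→Ref (5); capacity 7 + 5 = 12.

12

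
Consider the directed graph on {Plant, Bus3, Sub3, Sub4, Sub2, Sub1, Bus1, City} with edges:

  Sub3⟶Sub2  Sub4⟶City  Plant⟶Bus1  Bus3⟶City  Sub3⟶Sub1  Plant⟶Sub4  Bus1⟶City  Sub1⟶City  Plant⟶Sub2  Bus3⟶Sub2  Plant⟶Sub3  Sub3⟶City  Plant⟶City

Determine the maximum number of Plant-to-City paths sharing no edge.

Assign every edge capacity 1; by Menger, the answer equals the max flow.
Path Plant→City (+1); total 1.
Path Plant→Sub3→City (+1); total 2.
Path Plant→Sub4→City (+1); total 3.
Path Plant→Bus1→City (+1); total 4.
No residual Plant→City path; max flow = 4.
Certifying cut of size 4: {Plant→Bus1, Plant→City, Plant→Sub3, Plant→Sub4}.

4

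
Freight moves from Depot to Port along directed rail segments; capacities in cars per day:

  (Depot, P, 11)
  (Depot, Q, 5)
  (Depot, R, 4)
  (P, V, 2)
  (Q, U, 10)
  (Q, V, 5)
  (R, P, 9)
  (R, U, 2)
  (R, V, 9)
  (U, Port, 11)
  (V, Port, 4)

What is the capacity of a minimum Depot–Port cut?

Augment Depot→P→V→Port: bottleneck 2, flow now 2.
Augment Depot→Q→U→Port: bottleneck 5, flow now 7.
Augment Depot→R→U→Port: bottleneck 2, flow now 9.
Augment Depot→R→V→Port: bottleneck 2, flow now 11.
No augmenting path remains; maximum flow = 11.
By max-flow min-cut, the minimum cut capacity equals the max flow.
In the residual graph, reachable from Depot: {Depot, P}.
Min-cut edges: Depot→Q (5), Depot→R (4), P→V (2); capacity 5 + 4 + 2 = 11.

11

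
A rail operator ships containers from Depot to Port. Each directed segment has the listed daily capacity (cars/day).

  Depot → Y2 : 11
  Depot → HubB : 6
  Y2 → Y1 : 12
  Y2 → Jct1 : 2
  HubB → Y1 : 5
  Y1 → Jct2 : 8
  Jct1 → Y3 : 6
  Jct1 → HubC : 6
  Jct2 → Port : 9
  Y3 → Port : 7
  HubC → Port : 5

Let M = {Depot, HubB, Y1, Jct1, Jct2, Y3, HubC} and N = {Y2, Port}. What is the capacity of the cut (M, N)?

Edges leaving {Depot, HubB, Y1, Jct1, Jct2, Y3, HubC}: Depot→Y2 (11), Jct2→Port (9), Y3→Port (7), HubC→Port (5).
Cut capacity = 11 + 9 + 7 + 5 = 32.

32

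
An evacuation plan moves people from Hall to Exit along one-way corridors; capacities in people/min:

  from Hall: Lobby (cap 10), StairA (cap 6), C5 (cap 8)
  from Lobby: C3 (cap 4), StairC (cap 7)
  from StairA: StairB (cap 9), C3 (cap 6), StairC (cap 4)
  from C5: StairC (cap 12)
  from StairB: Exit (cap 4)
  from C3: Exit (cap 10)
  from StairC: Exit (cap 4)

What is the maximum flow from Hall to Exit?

14

Augment Hall→Lobby→C3→Exit: bottleneck 4, flow now 4.
Augment Hall→Lobby→StairC→Exit: bottleneck 4, flow now 8.
Augment Hall→StairA→StairB→Exit: bottleneck 4, flow now 12.
Augment Hall→StairA→C3→Exit: bottleneck 2, flow now 14.
No augmenting path remains; maximum flow = 14.
In the residual graph, reachable from Hall: {Hall, Lobby, C5, StairC}.
Min-cut edges: Hall→StairA (6), Lobby→C3 (4), StairC→Exit (4); capacity 6 + 4 + 4 = 14.
This cut is saturated, so no flow can exceed 14.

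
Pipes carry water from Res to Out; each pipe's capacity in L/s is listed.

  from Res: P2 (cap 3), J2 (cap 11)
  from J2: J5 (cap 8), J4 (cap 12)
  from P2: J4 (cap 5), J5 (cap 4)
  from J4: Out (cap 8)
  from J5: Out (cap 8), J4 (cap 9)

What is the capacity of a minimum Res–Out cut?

Augment Res→J2→J4→Out: bottleneck 8, flow now 8.
Augment Res→J2→J5→Out: bottleneck 3, flow now 11.
Augment Res→P2→J5→Out: bottleneck 3, flow now 14.
No augmenting path remains; maximum flow = 14.
By max-flow min-cut, the minimum cut capacity equals the max flow.
In the residual graph, reachable from Res: {Res}.
Min-cut edges: Res→J2 (11), Res→P2 (3); capacity 11 + 3 = 14.

14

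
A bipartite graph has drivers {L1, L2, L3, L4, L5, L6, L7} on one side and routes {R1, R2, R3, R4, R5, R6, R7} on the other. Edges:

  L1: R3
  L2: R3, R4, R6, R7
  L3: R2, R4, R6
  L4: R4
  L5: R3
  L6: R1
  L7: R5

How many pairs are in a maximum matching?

Unit-capacity flow: source→left, listed edges, right→sink; max matching = max flow.
Augmenting path L1→R3 (+1); matched 1.
Augmenting path L2→R4 (+1); matched 2.
Augmenting path L3→R2 (+1); matched 3.
Augmenting path L6→R1 (+1); matched 4.
Augmenting path L7→R5 (+1); matched 5.
Augmenting path L4→R4→L2→R6 (+1); matched 6.
No augmenting path remains; maximum matching = 6.
König certificate: {L2, L3, L4, L6, L7, R3} is a vertex cover of size 6 (every listed pair touches it), so no matching can be larger.

6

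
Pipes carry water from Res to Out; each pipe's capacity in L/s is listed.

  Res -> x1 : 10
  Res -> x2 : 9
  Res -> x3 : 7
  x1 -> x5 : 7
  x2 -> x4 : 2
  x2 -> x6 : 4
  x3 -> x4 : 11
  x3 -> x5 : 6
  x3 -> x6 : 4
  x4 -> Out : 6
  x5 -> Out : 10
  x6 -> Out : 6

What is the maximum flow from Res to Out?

20

Augment Res→x1→x5→Out: bottleneck 7, flow now 7.
Augment Res→x2→x4→Out: bottleneck 2, flow now 9.
Augment Res→x2→x6→Out: bottleneck 4, flow now 13.
Augment Res→x3→x4→Out: bottleneck 4, flow now 17.
Augment Res→x3→x5→Out: bottleneck 3, flow now 20.
No augmenting path remains; maximum flow = 20.
In the residual graph, reachable from Res: {Res, x1, x2}.
Min-cut edges: Res→x3 (7), x1→x5 (7), x2→x4 (2), x2→x6 (4); capacity 7 + 7 + 2 + 4 = 20.
This cut is saturated, so no flow can exceed 20.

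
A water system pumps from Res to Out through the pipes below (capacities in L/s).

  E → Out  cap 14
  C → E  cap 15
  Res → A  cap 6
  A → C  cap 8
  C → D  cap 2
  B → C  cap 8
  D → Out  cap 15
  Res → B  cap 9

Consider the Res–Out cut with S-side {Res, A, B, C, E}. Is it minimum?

Given cut capacity: 2 + 14 = 16.
Augment Res→A→C→D→Out: bottleneck 2, flow now 2.
Augment Res→A→C→E→Out: bottleneck 4, flow now 6.
Augment Res→B→C→E→Out: bottleneck 8, flow now 14.
No augmenting path remains; maximum flow = 14.
In the residual graph, reachable from Res: {Res, B}.
Min-cut edges: Res→A (6), B→C (8); capacity 6 + 8 = 14.
Cut capacity 16 exceeds the max flow 14, so it is not minimum.

No — its capacity is 16, but the minimum cut has capacity 14.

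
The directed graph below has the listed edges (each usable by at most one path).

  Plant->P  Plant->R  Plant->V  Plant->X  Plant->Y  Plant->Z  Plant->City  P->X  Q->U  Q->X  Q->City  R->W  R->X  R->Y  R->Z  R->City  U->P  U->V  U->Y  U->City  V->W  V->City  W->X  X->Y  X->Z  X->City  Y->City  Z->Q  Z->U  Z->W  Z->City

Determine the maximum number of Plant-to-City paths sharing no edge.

Assign every edge capacity 1; by Menger, the answer equals the max flow.
Path Plant→City (+1); total 1.
Path Plant→R→City (+1); total 2.
Path Plant→V→City (+1); total 3.
Path Plant→X→City (+1); total 4.
Path Plant→Y→City (+1); total 5.
Path Plant→Z→City (+1); total 6.
Path Plant→P→X→Z→Q→City (+1); total 7.
No residual Plant→City path; max flow = 7.
Certifying cut of size 7: {Plant→City, Plant→P, Plant→R, Plant→V, Plant→X, Plant→Y, Plant→Z}.

7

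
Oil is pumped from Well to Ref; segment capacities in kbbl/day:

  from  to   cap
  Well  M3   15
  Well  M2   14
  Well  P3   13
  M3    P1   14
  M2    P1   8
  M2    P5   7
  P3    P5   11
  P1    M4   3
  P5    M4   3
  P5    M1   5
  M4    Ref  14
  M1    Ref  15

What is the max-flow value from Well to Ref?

11

Augment Well→M3→P1→M4→Ref: bottleneck 3, flow now 3.
Augment Well→M2→P5→M4→Ref: bottleneck 3, flow now 6.
Augment Well→M2→P5→M1→Ref: bottleneck 4, flow now 10.
Augment Well→P3→P5→M1→Ref: bottleneck 1, flow now 11.
No augmenting path remains; maximum flow = 11.
In the residual graph, reachable from Well: {Well, M3, M2, P3, P1, P5}.
Min-cut edges: P1→M4 (3), P5→M4 (3), P5→M1 (5); capacity 3 + 3 + 5 = 11.
This cut is saturated, so no flow can exceed 11.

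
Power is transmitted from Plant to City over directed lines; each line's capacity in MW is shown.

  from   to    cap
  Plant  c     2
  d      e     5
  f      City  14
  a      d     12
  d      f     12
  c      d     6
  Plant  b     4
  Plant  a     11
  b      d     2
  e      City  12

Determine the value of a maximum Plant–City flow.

Augment Plant→a→d→e→City: bottleneck 5, flow now 5.
Augment Plant→a→d→f→City: bottleneck 6, flow now 11.
Augment Plant→b→d→f→City: bottleneck 2, flow now 13.
Augment Plant→c→d→f→City: bottleneck 2, flow now 15.
No augmenting path remains; maximum flow = 15.
In the residual graph, reachable from Plant: {Plant, b}.
Min-cut edges: Plant→a (11), Plant→c (2), b→d (2); capacity 11 + 2 + 2 = 15.
This cut is saturated, so no flow can exceed 15.

15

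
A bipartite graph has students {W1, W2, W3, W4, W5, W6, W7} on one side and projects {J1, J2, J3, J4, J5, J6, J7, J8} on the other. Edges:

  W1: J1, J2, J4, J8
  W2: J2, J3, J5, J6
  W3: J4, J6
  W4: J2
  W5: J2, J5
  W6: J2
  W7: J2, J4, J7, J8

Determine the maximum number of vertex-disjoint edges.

6

Unit-capacity flow: source→left, listed edges, right→sink; max matching = max flow.
Augmenting path W1→J1 (+1); matched 1.
Augmenting path W2→J2 (+1); matched 2.
Augmenting path W3→J4 (+1); matched 3.
Augmenting path W5→J5 (+1); matched 4.
Augmenting path W7→J7 (+1); matched 5.
Augmenting path W4→J2→W2→J3 (+1); matched 6.
No augmenting path remains; maximum matching = 6.
König certificate: {W1, W2, W3, W5, W7, J2} is a vertex cover of size 6 (every listed pair touches it), so no matching can be larger.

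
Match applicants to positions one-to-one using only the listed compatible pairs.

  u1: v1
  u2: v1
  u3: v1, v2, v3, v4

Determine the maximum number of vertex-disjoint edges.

2

Unit-capacity flow: source→left, listed edges, right→sink; max matching = max flow.
Augmenting path u1→v1 (+1); matched 1.
Augmenting path u3→v2 (+1); matched 2.
No augmenting path remains; maximum matching = 2.
König certificate: {u3, v1} is a vertex cover of size 2 (every listed pair touches it), so no matching can be larger.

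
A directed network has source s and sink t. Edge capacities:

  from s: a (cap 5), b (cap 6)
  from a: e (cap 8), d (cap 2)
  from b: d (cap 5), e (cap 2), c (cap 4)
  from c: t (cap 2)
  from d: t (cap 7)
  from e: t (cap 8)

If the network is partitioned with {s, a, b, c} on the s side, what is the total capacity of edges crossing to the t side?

19

Edges leaving {s, a, b, c}: a→d (2), a→e (8), b→d (5), b→e (2), c→t (2).
Cut capacity = 2 + 8 + 5 + 2 + 2 = 19.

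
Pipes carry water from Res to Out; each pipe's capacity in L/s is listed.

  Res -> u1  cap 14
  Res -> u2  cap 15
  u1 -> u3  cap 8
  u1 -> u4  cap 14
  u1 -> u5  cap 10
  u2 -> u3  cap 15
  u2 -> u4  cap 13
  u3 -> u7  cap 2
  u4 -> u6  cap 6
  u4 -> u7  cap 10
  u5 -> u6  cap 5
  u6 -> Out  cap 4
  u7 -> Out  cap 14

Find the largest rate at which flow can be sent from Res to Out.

Augment Res→u1→u3→u7→Out: bottleneck 2, flow now 2.
Augment Res→u1→u4→u6→Out: bottleneck 4, flow now 6.
Augment Res→u1→u4→u7→Out: bottleneck 8, flow now 14.
Augment Res→u2→u4→u7→Out: bottleneck 2, flow now 16.
No augmenting path remains; maximum flow = 16.
In the residual graph, reachable from Res: {Res, u1, u2, u3, u4, u5, u6}.
Min-cut edges: u3→u7 (2), u4→u7 (10), u6→Out (4); capacity 2 + 10 + 4 = 16.
This cut is saturated, so no flow can exceed 16.

16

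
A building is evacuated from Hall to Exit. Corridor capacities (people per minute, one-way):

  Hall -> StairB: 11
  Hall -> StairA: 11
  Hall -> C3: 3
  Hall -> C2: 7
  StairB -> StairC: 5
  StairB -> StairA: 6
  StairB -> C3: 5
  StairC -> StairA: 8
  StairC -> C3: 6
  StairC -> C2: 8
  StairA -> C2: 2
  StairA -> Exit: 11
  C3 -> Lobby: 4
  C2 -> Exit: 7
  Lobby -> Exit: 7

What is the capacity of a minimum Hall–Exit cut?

22

Augment Hall→StairA→Exit: bottleneck 11, flow now 11.
Augment Hall→C2→Exit: bottleneck 7, flow now 18.
Augment Hall→C3→Lobby→Exit: bottleneck 3, flow now 21.
Augment Hall→StairB→C3→Lobby→Exit: bottleneck 1, flow now 22.
No augmenting path remains; maximum flow = 22.
By max-flow min-cut, the minimum cut capacity equals the max flow.
In the residual graph, reachable from Hall: {Hall, StairB, StairC, StairA, C3, C2}.
Min-cut edges: StairA→Exit (11), C3→Lobby (4), C2→Exit (7); capacity 11 + 4 + 7 = 22.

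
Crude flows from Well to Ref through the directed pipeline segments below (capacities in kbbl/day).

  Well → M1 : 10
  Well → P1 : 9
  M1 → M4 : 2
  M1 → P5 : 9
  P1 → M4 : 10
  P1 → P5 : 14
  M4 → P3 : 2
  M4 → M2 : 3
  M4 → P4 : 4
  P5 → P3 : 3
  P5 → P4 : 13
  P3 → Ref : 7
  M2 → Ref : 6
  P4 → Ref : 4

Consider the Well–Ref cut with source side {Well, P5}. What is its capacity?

35

Edges leaving {Well, P5}: Well→M1 (10), Well→P1 (9), P5→P3 (3), P5→P4 (13).
Cut capacity = 10 + 9 + 3 + 13 = 35.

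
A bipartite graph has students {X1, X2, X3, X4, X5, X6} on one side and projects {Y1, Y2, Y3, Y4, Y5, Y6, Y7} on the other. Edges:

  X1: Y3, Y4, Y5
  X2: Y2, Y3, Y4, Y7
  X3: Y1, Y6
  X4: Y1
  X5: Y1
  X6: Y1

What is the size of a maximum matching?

Unit-capacity flow: source→left, listed edges, right→sink; max matching = max flow.
Augmenting path X1→Y3 (+1); matched 1.
Augmenting path X2→Y2 (+1); matched 2.
Augmenting path X3→Y1 (+1); matched 3.
Augmenting path X4→Y1→X3→Y6 (+1); matched 4.
No augmenting path remains; maximum matching = 4.
König certificate: {X1, X2, X3, Y1} is a vertex cover of size 4 (every listed pair touches it), so no matching can be larger.

4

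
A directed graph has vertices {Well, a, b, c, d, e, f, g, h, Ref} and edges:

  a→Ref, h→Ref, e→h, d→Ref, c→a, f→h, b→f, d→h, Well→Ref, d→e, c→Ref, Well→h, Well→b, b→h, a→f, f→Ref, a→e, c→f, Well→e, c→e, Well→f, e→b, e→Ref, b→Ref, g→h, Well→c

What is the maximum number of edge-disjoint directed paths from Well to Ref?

Assign every edge capacity 1; by Menger, the answer equals the max flow.
Path Well→Ref (+1); total 1.
Path Well→b→Ref (+1); total 2.
Path Well→c→Ref (+1); total 3.
Path Well→e→Ref (+1); total 4.
Path Well→f→Ref (+1); total 5.
Path Well→h→Ref (+1); total 6.
No residual Well→Ref path; max flow = 6.
Certifying cut of size 6: {Well→Ref, Well→b, Well→c, Well→e, Well→f, Well→h}.

6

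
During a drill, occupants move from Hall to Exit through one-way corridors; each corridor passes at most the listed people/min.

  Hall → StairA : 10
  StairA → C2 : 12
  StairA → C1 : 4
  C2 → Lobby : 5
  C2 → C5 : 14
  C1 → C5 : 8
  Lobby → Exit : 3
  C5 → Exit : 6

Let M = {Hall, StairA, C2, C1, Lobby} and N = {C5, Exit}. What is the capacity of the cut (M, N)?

25

Edges leaving {Hall, StairA, C2, C1, Lobby}: C2→C5 (14), C1→C5 (8), Lobby→Exit (3).
Cut capacity = 14 + 8 + 3 = 25.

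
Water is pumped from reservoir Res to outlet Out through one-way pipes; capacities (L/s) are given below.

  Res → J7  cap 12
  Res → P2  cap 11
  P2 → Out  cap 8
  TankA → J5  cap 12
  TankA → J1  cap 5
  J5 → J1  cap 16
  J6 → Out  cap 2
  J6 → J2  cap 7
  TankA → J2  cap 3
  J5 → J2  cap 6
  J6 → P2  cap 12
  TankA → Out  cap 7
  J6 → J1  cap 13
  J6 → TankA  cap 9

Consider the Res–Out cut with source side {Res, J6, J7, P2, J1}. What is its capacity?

26

Edges leaving {Res, J6, J7, P2, J1}: J6→TankA (9), J6→J2 (7), J6→Out (2), P2→Out (8).
Cut capacity = 9 + 7 + 2 + 8 = 26.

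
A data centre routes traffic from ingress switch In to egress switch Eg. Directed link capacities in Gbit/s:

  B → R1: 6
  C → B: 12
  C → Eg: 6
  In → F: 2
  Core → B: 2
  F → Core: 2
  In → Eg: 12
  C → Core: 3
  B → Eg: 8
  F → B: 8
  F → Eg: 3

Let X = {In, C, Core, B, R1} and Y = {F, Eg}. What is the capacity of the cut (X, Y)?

Edges leaving {In, C, Core, B, R1}: In→F (2), In→Eg (12), C→Eg (6), B→Eg (8).
Cut capacity = 2 + 12 + 6 + 8 = 28.

28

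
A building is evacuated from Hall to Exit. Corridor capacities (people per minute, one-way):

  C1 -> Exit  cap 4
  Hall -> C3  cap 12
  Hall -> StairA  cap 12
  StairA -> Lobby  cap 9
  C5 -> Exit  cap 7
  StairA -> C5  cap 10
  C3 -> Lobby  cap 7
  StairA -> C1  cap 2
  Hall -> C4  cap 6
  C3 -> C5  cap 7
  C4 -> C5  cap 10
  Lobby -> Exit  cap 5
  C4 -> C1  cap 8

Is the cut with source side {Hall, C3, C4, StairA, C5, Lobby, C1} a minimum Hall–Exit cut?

Given cut capacity: 7 + 5 + 4 = 16.
Augment Hall→C3→C5→Exit: bottleneck 7, flow now 7.
Augment Hall→C3→Lobby→Exit: bottleneck 5, flow now 12.
Augment Hall→C4→C1→Exit: bottleneck 4, flow now 16.
No augmenting path remains; maximum flow = 16.
Cut capacity 16 equals the max flow, so it is a minimum cut.

Yes — it is a minimum cut (capacity 16).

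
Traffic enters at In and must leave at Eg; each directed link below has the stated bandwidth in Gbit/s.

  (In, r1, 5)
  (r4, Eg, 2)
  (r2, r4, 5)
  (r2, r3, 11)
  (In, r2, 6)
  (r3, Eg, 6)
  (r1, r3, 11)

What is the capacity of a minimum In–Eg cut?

Augment In→r1→r3→Eg: bottleneck 5, flow now 5.
Augment In→r2→r3→Eg: bottleneck 1, flow now 6.
Augment In→r2→r4→Eg: bottleneck 2, flow now 8.
No augmenting path remains; maximum flow = 8.
By max-flow min-cut, the minimum cut capacity equals the max flow.
In the residual graph, reachable from In: {In, r1, r2, r3, r4}.
Min-cut edges: r3→Eg (6), r4→Eg (2); capacity 6 + 2 = 8.

8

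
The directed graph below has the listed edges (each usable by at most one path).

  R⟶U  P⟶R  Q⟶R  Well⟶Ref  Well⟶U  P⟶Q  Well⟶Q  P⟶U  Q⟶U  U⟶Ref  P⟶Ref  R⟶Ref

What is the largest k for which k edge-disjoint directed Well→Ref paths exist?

Assign every edge capacity 1; by Menger, the answer equals the max flow.
Path Well→Ref (+1); total 1.
Path Well→U→Ref (+1); total 2.
Path Well→Q→R→Ref (+1); total 3.
No residual Well→Ref path; max flow = 3.
Certifying cut of size 3: {Well→Q, Well→Ref, Well→U}.

3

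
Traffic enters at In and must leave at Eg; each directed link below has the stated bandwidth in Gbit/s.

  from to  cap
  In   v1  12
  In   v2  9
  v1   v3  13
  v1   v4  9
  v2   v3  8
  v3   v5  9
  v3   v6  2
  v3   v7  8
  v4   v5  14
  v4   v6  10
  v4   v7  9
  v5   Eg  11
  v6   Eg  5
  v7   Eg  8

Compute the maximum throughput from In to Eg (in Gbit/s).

20

Augment In→v1→v3→v5→Eg: bottleneck 9, flow now 9.
Augment In→v1→v3→v6→Eg: bottleneck 2, flow now 11.
Augment In→v1→v3→v7→Eg: bottleneck 1, flow now 12.
Augment In→v2→v3→v7→Eg: bottleneck 7, flow now 19.
Augment In→v2→v3→v1→v4→v5→Eg: bottleneck 1, flow now 20. (uses reverse residual edge)
No augmenting path remains; maximum flow = 20.
In the residual graph, reachable from In: {In, v2}.
Min-cut edges: In→v1 (12), v2→v3 (8); capacity 12 + 8 = 20.
This cut is saturated, so no flow can exceed 20.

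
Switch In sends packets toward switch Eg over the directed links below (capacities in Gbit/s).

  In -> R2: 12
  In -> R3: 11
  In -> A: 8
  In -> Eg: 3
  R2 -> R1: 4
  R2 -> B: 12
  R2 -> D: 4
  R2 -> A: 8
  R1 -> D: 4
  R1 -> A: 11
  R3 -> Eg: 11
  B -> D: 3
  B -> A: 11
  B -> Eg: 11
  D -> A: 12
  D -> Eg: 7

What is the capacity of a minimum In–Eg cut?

26

Augment In→Eg: bottleneck 3, flow now 3.
Augment In→R3→Eg: bottleneck 11, flow now 14.
Augment In→R2→B→Eg: bottleneck 11, flow now 25.
Augment In→R2→D→Eg: bottleneck 1, flow now 26.
No augmenting path remains; maximum flow = 26.
By max-flow min-cut, the minimum cut capacity equals the max flow.
In the residual graph, reachable from In: {In, A}.
Min-cut edges: In→R2 (12), In→R3 (11), In→Eg (3); capacity 12 + 11 + 3 = 26.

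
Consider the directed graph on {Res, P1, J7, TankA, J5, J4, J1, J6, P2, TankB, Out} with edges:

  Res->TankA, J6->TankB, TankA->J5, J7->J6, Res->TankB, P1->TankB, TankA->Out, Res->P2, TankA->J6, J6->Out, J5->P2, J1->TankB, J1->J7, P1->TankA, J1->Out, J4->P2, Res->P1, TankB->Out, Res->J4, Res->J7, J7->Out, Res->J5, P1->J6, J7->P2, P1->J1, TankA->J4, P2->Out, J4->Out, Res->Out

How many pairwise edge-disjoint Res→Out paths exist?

Assign every edge capacity 1; by Menger, the answer equals the max flow.
Path Res→Out (+1); total 1.
Path Res→J7→Out (+1); total 2.
Path Res→TankA→Out (+1); total 3.
Path Res→J4→Out (+1); total 4.
Path Res→P2→Out (+1); total 5.
Path Res→TankB→Out (+1); total 6.
Path Res→P1→J1→Out (+1); total 7.
No residual Res→Out path; max flow = 7.
Certifying cut of size 7: {P2→Out, Res→J4, Res→J7, Res→Out, Res→P1, Res→TankA, Res→TankB}.

7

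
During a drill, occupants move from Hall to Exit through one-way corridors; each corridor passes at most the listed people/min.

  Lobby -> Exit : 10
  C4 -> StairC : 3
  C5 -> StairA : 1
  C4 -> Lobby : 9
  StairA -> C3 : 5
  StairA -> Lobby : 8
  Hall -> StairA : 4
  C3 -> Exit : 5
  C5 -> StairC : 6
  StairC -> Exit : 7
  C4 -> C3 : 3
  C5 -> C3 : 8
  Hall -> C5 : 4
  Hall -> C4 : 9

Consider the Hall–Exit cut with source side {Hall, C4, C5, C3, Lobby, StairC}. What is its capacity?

27

Edges leaving {Hall, C4, C5, C3, Lobby, StairC}: Hall→StairA (4), C5→StairA (1), C3→Exit (5), Lobby→Exit (10), StairC→Exit (7).
Cut capacity = 4 + 1 + 5 + 10 + 7 = 27.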